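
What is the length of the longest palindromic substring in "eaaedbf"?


Input: "eaaedbf"
Checking substrings for palindromes:
  [0:4] "eaae" (len 4) => palindrome
  [1:3] "aa" (len 2) => palindrome
Longest palindromic substring: "eaae" with length 4

4


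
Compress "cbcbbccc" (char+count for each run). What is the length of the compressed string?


Input: cbcbbccc
Runs:
  'c' x 1 => "c1"
  'b' x 1 => "b1"
  'c' x 1 => "c1"
  'b' x 2 => "b2"
  'c' x 3 => "c3"
Compressed: "c1b1c1b2c3"
Compressed length: 10

10


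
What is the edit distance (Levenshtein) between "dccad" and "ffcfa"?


Computing edit distance: "dccad" -> "ffcfa"
DP table:
           f    f    c    f    a
      0    1    2    3    4    5
  d   1    1    2    3    4    5
  c   2    2    2    2    3    4
  c   3    3    3    2    3    4
  a   4    4    4    3    3    3
  d   5    5    5    4    4    4
Edit distance = dp[5][5] = 4

4


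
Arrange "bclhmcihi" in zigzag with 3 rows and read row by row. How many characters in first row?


Zigzag "bclhmcihi" into 3 rows:
Placing characters:
  'b' => row 0
  'c' => row 1
  'l' => row 2
  'h' => row 1
  'm' => row 0
  'c' => row 1
  'i' => row 2
  'h' => row 1
  'i' => row 0
Rows:
  Row 0: "bmi"
  Row 1: "chch"
  Row 2: "li"
First row length: 3

3


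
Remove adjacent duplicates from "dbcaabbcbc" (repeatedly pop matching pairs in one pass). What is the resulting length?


Input: dbcaabbcbc
Stack-based adjacent duplicate removal:
  Read 'd': push. Stack: d
  Read 'b': push. Stack: db
  Read 'c': push. Stack: dbc
  Read 'a': push. Stack: dbca
  Read 'a': matches stack top 'a' => pop. Stack: dbc
  Read 'b': push. Stack: dbcb
  Read 'b': matches stack top 'b' => pop. Stack: dbc
  Read 'c': matches stack top 'c' => pop. Stack: db
  Read 'b': matches stack top 'b' => pop. Stack: d
  Read 'c': push. Stack: dc
Final stack: "dc" (length 2)

2


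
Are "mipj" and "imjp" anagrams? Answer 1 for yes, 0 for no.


Strings: "mipj", "imjp"
Sorted first:  ijmp
Sorted second: ijmp
Sorted forms match => anagrams

1


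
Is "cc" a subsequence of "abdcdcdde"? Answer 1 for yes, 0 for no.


Check if "cc" is a subsequence of "abdcdcdde"
Greedy scan:
  Position 0 ('a'): no match needed
  Position 1 ('b'): no match needed
  Position 2 ('d'): no match needed
  Position 3 ('c'): matches sub[0] = 'c'
  Position 4 ('d'): no match needed
  Position 5 ('c'): matches sub[1] = 'c'
  Position 6 ('d'): no match needed
  Position 7 ('d'): no match needed
  Position 8 ('e'): no match needed
All 2 characters matched => is a subsequence

1


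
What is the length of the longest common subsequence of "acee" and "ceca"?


LCS of "acee" and "ceca"
DP table:
           c    e    c    a
      0    0    0    0    0
  a   0    0    0    0    1
  c   0    1    1    1    1
  e   0    1    2    2    2
  e   0    1    2    2    2
LCS length = dp[4][4] = 2

2


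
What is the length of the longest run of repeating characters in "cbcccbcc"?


Input: "cbcccbcc"
Scanning for longest run:
  Position 1 ('b'): new char, reset run to 1
  Position 2 ('c'): new char, reset run to 1
  Position 3 ('c'): continues run of 'c', length=2
  Position 4 ('c'): continues run of 'c', length=3
  Position 5 ('b'): new char, reset run to 1
  Position 6 ('c'): new char, reset run to 1
  Position 7 ('c'): continues run of 'c', length=2
Longest run: 'c' with length 3

3


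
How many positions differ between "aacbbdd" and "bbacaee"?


Comparing "aacbbdd" and "bbacaee" position by position:
  Position 0: 'a' vs 'b' => DIFFER
  Position 1: 'a' vs 'b' => DIFFER
  Position 2: 'c' vs 'a' => DIFFER
  Position 3: 'b' vs 'c' => DIFFER
  Position 4: 'b' vs 'a' => DIFFER
  Position 5: 'd' vs 'e' => DIFFER
  Position 6: 'd' vs 'e' => DIFFER
Positions that differ: 7

7


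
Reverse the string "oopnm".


Input: oopnm
Reading characters right to left:
  Position 4: 'm'
  Position 3: 'n'
  Position 2: 'p'
  Position 1: 'o'
  Position 0: 'o'
Reversed: mnpoo

mnpoo


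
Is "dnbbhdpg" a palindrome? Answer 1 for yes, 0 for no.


Input: dnbbhdpg
Reversed: gpdhbbnd
  Compare pos 0 ('d') with pos 7 ('g'): MISMATCH
  Compare pos 1 ('n') with pos 6 ('p'): MISMATCH
  Compare pos 2 ('b') with pos 5 ('d'): MISMATCH
  Compare pos 3 ('b') with pos 4 ('h'): MISMATCH
Result: not a palindrome

0


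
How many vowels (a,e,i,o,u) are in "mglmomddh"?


Input: mglmomddh
Checking each character:
  'm' at position 0: consonant
  'g' at position 1: consonant
  'l' at position 2: consonant
  'm' at position 3: consonant
  'o' at position 4: vowel (running total: 1)
  'm' at position 5: consonant
  'd' at position 6: consonant
  'd' at position 7: consonant
  'h' at position 8: consonant
Total vowels: 1

1


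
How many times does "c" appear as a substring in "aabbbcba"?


Searching for "c" in "aabbbcba"
Scanning each position:
  Position 0: "a" => no
  Position 1: "a" => no
  Position 2: "b" => no
  Position 3: "b" => no
  Position 4: "b" => no
  Position 5: "c" => MATCH
  Position 6: "b" => no
  Position 7: "a" => no
Total occurrences: 1

1


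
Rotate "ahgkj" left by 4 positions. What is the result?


Input: "ahgkj", rotate left by 4
First 4 characters: "ahgk"
Remaining characters: "j"
Concatenate remaining + first: "j" + "ahgk" = "jahgk"

jahgk


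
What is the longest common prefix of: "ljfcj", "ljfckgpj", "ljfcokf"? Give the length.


Words: ljfcj, ljfckgpj, ljfcokf
  Position 0: all 'l' => match
  Position 1: all 'j' => match
  Position 2: all 'f' => match
  Position 3: all 'c' => match
  Position 4: ('j', 'k', 'o') => mismatch, stop
LCP = "ljfc" (length 4)

4


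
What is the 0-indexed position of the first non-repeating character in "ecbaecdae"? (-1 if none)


Input: ecbaecdae
Character frequencies:
  'a': 2
  'b': 1
  'c': 2
  'd': 1
  'e': 3
Scanning left to right for freq == 1:
  Position 0 ('e'): freq=3, skip
  Position 1 ('c'): freq=2, skip
  Position 2 ('b'): unique! => answer = 2

2


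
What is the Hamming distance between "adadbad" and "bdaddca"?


Comparing "adadbad" and "bdaddca" position by position:
  Position 0: 'a' vs 'b' => differ
  Position 1: 'd' vs 'd' => same
  Position 2: 'a' vs 'a' => same
  Position 3: 'd' vs 'd' => same
  Position 4: 'b' vs 'd' => differ
  Position 5: 'a' vs 'c' => differ
  Position 6: 'd' vs 'a' => differ
Total differences (Hamming distance): 4

4


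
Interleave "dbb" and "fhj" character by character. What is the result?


Interleaving "dbb" and "fhj":
  Position 0: 'd' from first, 'f' from second => "df"
  Position 1: 'b' from first, 'h' from second => "bh"
  Position 2: 'b' from first, 'j' from second => "bj"
Result: dfbhbj

dfbhbj


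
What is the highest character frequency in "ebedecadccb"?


Input: ebedecadccb
Character counts:
  'a': 1
  'b': 2
  'c': 3
  'd': 2
  'e': 3
Maximum frequency: 3

3


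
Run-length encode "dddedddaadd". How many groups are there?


Input: dddedddaadd
Scanning for consecutive runs:
  Group 1: 'd' x 3 (positions 0-2)
  Group 2: 'e' x 1 (positions 3-3)
  Group 3: 'd' x 3 (positions 4-6)
  Group 4: 'a' x 2 (positions 7-8)
  Group 5: 'd' x 2 (positions 9-10)
Total groups: 5

5


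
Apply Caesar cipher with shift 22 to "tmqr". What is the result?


Caesar cipher: shift "tmqr" by 22
  't' (pos 19) + 22 = pos 15 = 'p'
  'm' (pos 12) + 22 = pos 8 = 'i'
  'q' (pos 16) + 22 = pos 12 = 'm'
  'r' (pos 17) + 22 = pos 13 = 'n'
Result: pimn

pimn


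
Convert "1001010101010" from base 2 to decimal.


Input: "1001010101010" in base 2
Positional expansion:
  Digit '1' (value 1) x 2^12 = 4096
  Digit '0' (value 0) x 2^11 = 0
  Digit '0' (value 0) x 2^10 = 0
  Digit '1' (value 1) x 2^9 = 512
  Digit '0' (value 0) x 2^8 = 0
  Digit '1' (value 1) x 2^7 = 128
  Digit '0' (value 0) x 2^6 = 0
  Digit '1' (value 1) x 2^5 = 32
  Digit '0' (value 0) x 2^4 = 0
  Digit '1' (value 1) x 2^3 = 8
  Digit '0' (value 0) x 2^2 = 0
  Digit '1' (value 1) x 2^1 = 2
  Digit '0' (value 0) x 2^0 = 0
Sum = 4778

4778


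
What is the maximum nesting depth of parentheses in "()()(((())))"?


Input: "()()(((())))"
Tracking depth:
  Position 0 '(': depth becomes 1
  Position 1 ')': depth becomes 0
  Position 2 '(': depth becomes 1
  Position 3 ')': depth becomes 0
  Position 4 '(': depth becomes 1
  Position 5 '(': depth becomes 2
  Position 6 '(': depth becomes 3
  Position 7 '(': depth becomes 4
  Position 8 ')': depth becomes 3
  Position 9 ')': depth becomes 2
  Position 10 ')': depth becomes 1
  Position 11 ')': depth becomes 0
Maximum depth reached: 4

4


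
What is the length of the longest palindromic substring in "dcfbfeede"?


Input: "dcfbfeede"
Checking substrings for palindromes:
  [2:5] "fbf" (len 3) => palindrome
  [6:9] "ede" (len 3) => palindrome
  [5:7] "ee" (len 2) => palindrome
Longest palindromic substring: "fbf" with length 3

3


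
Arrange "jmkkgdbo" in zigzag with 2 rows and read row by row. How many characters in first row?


Zigzag "jmkkgdbo" into 2 rows:
Placing characters:
  'j' => row 0
  'm' => row 1
  'k' => row 0
  'k' => row 1
  'g' => row 0
  'd' => row 1
  'b' => row 0
  'o' => row 1
Rows:
  Row 0: "jkgb"
  Row 1: "mkdo"
First row length: 4

4


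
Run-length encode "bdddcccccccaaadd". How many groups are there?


Input: bdddcccccccaaadd
Scanning for consecutive runs:
  Group 1: 'b' x 1 (positions 0-0)
  Group 2: 'd' x 3 (positions 1-3)
  Group 3: 'c' x 7 (positions 4-10)
  Group 4: 'a' x 3 (positions 11-13)
  Group 5: 'd' x 2 (positions 14-15)
Total groups: 5

5


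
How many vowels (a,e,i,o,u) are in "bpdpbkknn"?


Input: bpdpbkknn
Checking each character:
  'b' at position 0: consonant
  'p' at position 1: consonant
  'd' at position 2: consonant
  'p' at position 3: consonant
  'b' at position 4: consonant
  'k' at position 5: consonant
  'k' at position 6: consonant
  'n' at position 7: consonant
  'n' at position 8: consonant
Total vowels: 0

0


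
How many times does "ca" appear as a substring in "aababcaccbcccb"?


Searching for "ca" in "aababcaccbcccb"
Scanning each position:
  Position 0: "aa" => no
  Position 1: "ab" => no
  Position 2: "ba" => no
  Position 3: "ab" => no
  Position 4: "bc" => no
  Position 5: "ca" => MATCH
  Position 6: "ac" => no
  Position 7: "cc" => no
  Position 8: "cb" => no
  Position 9: "bc" => no
  Position 10: "cc" => no
  Position 11: "cc" => no
  Position 12: "cb" => no
Total occurrences: 1

1


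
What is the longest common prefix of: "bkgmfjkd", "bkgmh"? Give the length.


Words: bkgmfjkd, bkgmh
  Position 0: all 'b' => match
  Position 1: all 'k' => match
  Position 2: all 'g' => match
  Position 3: all 'm' => match
  Position 4: ('f', 'h') => mismatch, stop
LCP = "bkgm" (length 4)

4


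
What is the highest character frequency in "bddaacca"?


Input: bddaacca
Character counts:
  'a': 3
  'b': 1
  'c': 2
  'd': 2
Maximum frequency: 3

3


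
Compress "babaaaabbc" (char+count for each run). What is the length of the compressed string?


Input: babaaaabbc
Runs:
  'b' x 1 => "b1"
  'a' x 1 => "a1"
  'b' x 1 => "b1"
  'a' x 4 => "a4"
  'b' x 2 => "b2"
  'c' x 1 => "c1"
Compressed: "b1a1b1a4b2c1"
Compressed length: 12

12


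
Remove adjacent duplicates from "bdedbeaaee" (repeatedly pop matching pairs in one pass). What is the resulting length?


Input: bdedbeaaee
Stack-based adjacent duplicate removal:
  Read 'b': push. Stack: b
  Read 'd': push. Stack: bd
  Read 'e': push. Stack: bde
  Read 'd': push. Stack: bded
  Read 'b': push. Stack: bdedb
  Read 'e': push. Stack: bdedbe
  Read 'a': push. Stack: bdedbea
  Read 'a': matches stack top 'a' => pop. Stack: bdedbe
  Read 'e': matches stack top 'e' => pop. Stack: bdedb
  Read 'e': push. Stack: bdedbe
Final stack: "bdedbe" (length 6)

6


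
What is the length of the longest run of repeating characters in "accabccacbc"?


Input: "accabccacbc"
Scanning for longest run:
  Position 1 ('c'): new char, reset run to 1
  Position 2 ('c'): continues run of 'c', length=2
  Position 3 ('a'): new char, reset run to 1
  Position 4 ('b'): new char, reset run to 1
  Position 5 ('c'): new char, reset run to 1
  Position 6 ('c'): continues run of 'c', length=2
  Position 7 ('a'): new char, reset run to 1
  Position 8 ('c'): new char, reset run to 1
  Position 9 ('b'): new char, reset run to 1
  Position 10 ('c'): new char, reset run to 1
Longest run: 'c' with length 2

2


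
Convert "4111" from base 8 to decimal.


Input: "4111" in base 8
Positional expansion:
  Digit '4' (value 4) x 8^3 = 2048
  Digit '1' (value 1) x 8^2 = 64
  Digit '1' (value 1) x 8^1 = 8
  Digit '1' (value 1) x 8^0 = 1
Sum = 2121

2121


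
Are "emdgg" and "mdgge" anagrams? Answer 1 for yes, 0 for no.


Strings: "emdgg", "mdgge"
Sorted first:  deggm
Sorted second: deggm
Sorted forms match => anagrams

1


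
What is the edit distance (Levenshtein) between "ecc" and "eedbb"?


Computing edit distance: "ecc" -> "eedbb"
DP table:
           e    e    d    b    b
      0    1    2    3    4    5
  e   1    0    1    2    3    4
  c   2    1    1    2    3    4
  c   3    2    2    2    3    4
Edit distance = dp[3][5] = 4

4


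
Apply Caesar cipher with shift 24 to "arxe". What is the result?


Caesar cipher: shift "arxe" by 24
  'a' (pos 0) + 24 = pos 24 = 'y'
  'r' (pos 17) + 24 = pos 15 = 'p'
  'x' (pos 23) + 24 = pos 21 = 'v'
  'e' (pos 4) + 24 = pos 2 = 'c'
Result: ypvc

ypvc


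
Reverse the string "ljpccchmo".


Input: ljpccchmo
Reading characters right to left:
  Position 8: 'o'
  Position 7: 'm'
  Position 6: 'h'
  Position 5: 'c'
  Position 4: 'c'
  Position 3: 'c'
  Position 2: 'p'
  Position 1: 'j'
  Position 0: 'l'
Reversed: omhcccpjl

omhcccpjl


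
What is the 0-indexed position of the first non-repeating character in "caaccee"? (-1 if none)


Input: caaccee
Character frequencies:
  'a': 2
  'c': 3
  'e': 2
Scanning left to right for freq == 1:
  Position 0 ('c'): freq=3, skip
  Position 1 ('a'): freq=2, skip
  Position 2 ('a'): freq=2, skip
  Position 3 ('c'): freq=3, skip
  Position 4 ('c'): freq=3, skip
  Position 5 ('e'): freq=2, skip
  Position 6 ('e'): freq=2, skip
  No unique character found => answer = -1

-1


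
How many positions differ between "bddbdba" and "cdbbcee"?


Comparing "bddbdba" and "cdbbcee" position by position:
  Position 0: 'b' vs 'c' => DIFFER
  Position 1: 'd' vs 'd' => same
  Position 2: 'd' vs 'b' => DIFFER
  Position 3: 'b' vs 'b' => same
  Position 4: 'd' vs 'c' => DIFFER
  Position 5: 'b' vs 'e' => DIFFER
  Position 6: 'a' vs 'e' => DIFFER
Positions that differ: 5

5


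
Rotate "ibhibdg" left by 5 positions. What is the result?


Input: "ibhibdg", rotate left by 5
First 5 characters: "ibhib"
Remaining characters: "dg"
Concatenate remaining + first: "dg" + "ibhib" = "dgibhib"

dgibhib


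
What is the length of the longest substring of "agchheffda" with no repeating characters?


Input: "agchheffda"
Sliding window (track last position of each char):
  Position 0 ('a'): window [0,0] length 1 -- new best
  Position 1 ('g'): window [0,1] length 2 -- new best
  Position 2 ('c'): window [0,2] length 3 -- new best
  Position 3 ('h'): window [0,3] length 4 -- new best
  Position 4 ('h'): repeat (last at 3), move window start to 4
  Position 4 ('h'): window [4,4] length 1
  Position 5 ('e'): window [4,5] length 2
  Position 6 ('f'): window [4,6] length 3
  Position 7 ('f'): repeat (last at 6), move window start to 7
  Position 7 ('f'): window [7,7] length 1
  Position 8 ('d'): window [7,8] length 2
  Position 9 ('a'): window [7,9] length 3
Longest substring with no repeats: "agch" with length 4

4


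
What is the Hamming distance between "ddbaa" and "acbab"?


Comparing "ddbaa" and "acbab" position by position:
  Position 0: 'd' vs 'a' => differ
  Position 1: 'd' vs 'c' => differ
  Position 2: 'b' vs 'b' => same
  Position 3: 'a' vs 'a' => same
  Position 4: 'a' vs 'b' => differ
Total differences (Hamming distance): 3

3


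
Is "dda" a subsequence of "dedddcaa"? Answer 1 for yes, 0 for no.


Check if "dda" is a subsequence of "dedddcaa"
Greedy scan:
  Position 0 ('d'): matches sub[0] = 'd'
  Position 1 ('e'): no match needed
  Position 2 ('d'): matches sub[1] = 'd'
  Position 3 ('d'): no match needed
  Position 4 ('d'): no match needed
  Position 5 ('c'): no match needed
  Position 6 ('a'): matches sub[2] = 'a'
  Position 7 ('a'): no match needed
All 3 characters matched => is a subsequence

1


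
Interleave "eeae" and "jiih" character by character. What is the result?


Interleaving "eeae" and "jiih":
  Position 0: 'e' from first, 'j' from second => "ej"
  Position 1: 'e' from first, 'i' from second => "ei"
  Position 2: 'a' from first, 'i' from second => "ai"
  Position 3: 'e' from first, 'h' from second => "eh"
Result: ejeiaieh

ejeiaieh


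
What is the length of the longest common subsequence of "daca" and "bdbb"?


LCS of "daca" and "bdbb"
DP table:
           b    d    b    b
      0    0    0    0    0
  d   0    0    1    1    1
  a   0    0    1    1    1
  c   0    0    1    1    1
  a   0    0    1    1    1
LCS length = dp[4][4] = 1

1


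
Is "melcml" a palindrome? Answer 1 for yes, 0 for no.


Input: melcml
Reversed: lmclem
  Compare pos 0 ('m') with pos 5 ('l'): MISMATCH
  Compare pos 1 ('e') with pos 4 ('m'): MISMATCH
  Compare pos 2 ('l') with pos 3 ('c'): MISMATCH
Result: not a palindrome

0


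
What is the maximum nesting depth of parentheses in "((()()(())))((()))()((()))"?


Input: "((()()(())))((()))()((()))"
Tracking depth:
  Position 0 '(': depth becomes 1
  Position 1 '(': depth becomes 2
  Position 2 '(': depth becomes 3
  Position 3 ')': depth becomes 2
  Position 4 '(': depth becomes 3
  Position 5 ')': depth becomes 2
  Position 6 '(': depth becomes 3
  Position 7 '(': depth becomes 4
  Position 8 ')': depth becomes 3
  Position 9 ')': depth becomes 2
  Position 10 ')': depth becomes 1
  Position 11 ')': depth becomes 0
  Position 12 '(': depth becomes 1
  Position 13 '(': depth becomes 2
  Position 14 '(': depth becomes 3
  Position 15 ')': depth becomes 2
  Position 16 ')': depth becomes 1
  Position 17 ')': depth becomes 0
  Position 18 '(': depth becomes 1
  Position 19 ')': depth becomes 0
  Position 20 '(': depth becomes 1
  Position 21 '(': depth becomes 2
  Position 22 '(': depth becomes 3
  Position 23 ')': depth becomes 2
  Position 24 ')': depth becomes 1
  Position 25 ')': depth becomes 0
Maximum depth reached: 4

4


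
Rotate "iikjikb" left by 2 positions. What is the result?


Input: "iikjikb", rotate left by 2
First 2 characters: "ii"
Remaining characters: "kjikb"
Concatenate remaining + first: "kjikb" + "ii" = "kjikbii"

kjikbii


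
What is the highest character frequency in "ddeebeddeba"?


Input: ddeebeddeba
Character counts:
  'a': 1
  'b': 2
  'd': 4
  'e': 4
Maximum frequency: 4

4


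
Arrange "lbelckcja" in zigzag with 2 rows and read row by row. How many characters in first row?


Zigzag "lbelckcja" into 2 rows:
Placing characters:
  'l' => row 0
  'b' => row 1
  'e' => row 0
  'l' => row 1
  'c' => row 0
  'k' => row 1
  'c' => row 0
  'j' => row 1
  'a' => row 0
Rows:
  Row 0: "lecca"
  Row 1: "blkj"
First row length: 5

5


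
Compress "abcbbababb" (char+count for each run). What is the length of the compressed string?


Input: abcbbababb
Runs:
  'a' x 1 => "a1"
  'b' x 1 => "b1"
  'c' x 1 => "c1"
  'b' x 2 => "b2"
  'a' x 1 => "a1"
  'b' x 1 => "b1"
  'a' x 1 => "a1"
  'b' x 2 => "b2"
Compressed: "a1b1c1b2a1b1a1b2"
Compressed length: 16

16


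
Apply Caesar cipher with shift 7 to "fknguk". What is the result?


Caesar cipher: shift "fknguk" by 7
  'f' (pos 5) + 7 = pos 12 = 'm'
  'k' (pos 10) + 7 = pos 17 = 'r'
  'n' (pos 13) + 7 = pos 20 = 'u'
  'g' (pos 6) + 7 = pos 13 = 'n'
  'u' (pos 20) + 7 = pos 1 = 'b'
  'k' (pos 10) + 7 = pos 17 = 'r'
Result: mrunbr

mrunbr


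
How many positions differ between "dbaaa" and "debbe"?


Comparing "dbaaa" and "debbe" position by position:
  Position 0: 'd' vs 'd' => same
  Position 1: 'b' vs 'e' => DIFFER
  Position 2: 'a' vs 'b' => DIFFER
  Position 3: 'a' vs 'b' => DIFFER
  Position 4: 'a' vs 'e' => DIFFER
Positions that differ: 4

4


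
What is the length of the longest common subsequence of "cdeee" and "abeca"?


LCS of "cdeee" and "abeca"
DP table:
           a    b    e    c    a
      0    0    0    0    0    0
  c   0    0    0    0    1    1
  d   0    0    0    0    1    1
  e   0    0    0    1    1    1
  e   0    0    0    1    1    1
  e   0    0    0    1    1    1
LCS length = dp[5][5] = 1

1


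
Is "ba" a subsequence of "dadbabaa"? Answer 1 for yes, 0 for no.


Check if "ba" is a subsequence of "dadbabaa"
Greedy scan:
  Position 0 ('d'): no match needed
  Position 1 ('a'): no match needed
  Position 2 ('d'): no match needed
  Position 3 ('b'): matches sub[0] = 'b'
  Position 4 ('a'): matches sub[1] = 'a'
  Position 5 ('b'): no match needed
  Position 6 ('a'): no match needed
  Position 7 ('a'): no match needed
All 2 characters matched => is a subsequence

1


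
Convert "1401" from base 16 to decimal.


Input: "1401" in base 16
Positional expansion:
  Digit '1' (value 1) x 16^3 = 4096
  Digit '4' (value 4) x 16^2 = 1024
  Digit '0' (value 0) x 16^1 = 0
  Digit '1' (value 1) x 16^0 = 1
Sum = 5121

5121


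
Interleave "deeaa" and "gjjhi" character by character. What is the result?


Interleaving "deeaa" and "gjjhi":
  Position 0: 'd' from first, 'g' from second => "dg"
  Position 1: 'e' from first, 'j' from second => "ej"
  Position 2: 'e' from first, 'j' from second => "ej"
  Position 3: 'a' from first, 'h' from second => "ah"
  Position 4: 'a' from first, 'i' from second => "ai"
Result: dgejejahai

dgejejahai


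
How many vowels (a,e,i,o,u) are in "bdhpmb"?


Input: bdhpmb
Checking each character:
  'b' at position 0: consonant
  'd' at position 1: consonant
  'h' at position 2: consonant
  'p' at position 3: consonant
  'm' at position 4: consonant
  'b' at position 5: consonant
Total vowels: 0

0


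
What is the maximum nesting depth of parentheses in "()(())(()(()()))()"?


Input: "()(())(()(()()))()"
Tracking depth:
  Position 0 '(': depth becomes 1
  Position 1 ')': depth becomes 0
  Position 2 '(': depth becomes 1
  Position 3 '(': depth becomes 2
  Position 4 ')': depth becomes 1
  Position 5 ')': depth becomes 0
  Position 6 '(': depth becomes 1
  Position 7 '(': depth becomes 2
  Position 8 ')': depth becomes 1
  Position 9 '(': depth becomes 2
  Position 10 '(': depth becomes 3
  Position 11 ')': depth becomes 2
  Position 12 '(': depth becomes 3
  Position 13 ')': depth becomes 2
  Position 14 ')': depth becomes 1
  Position 15 ')': depth becomes 0
  Position 16 '(': depth becomes 1
  Position 17 ')': depth becomes 0
Maximum depth reached: 3

3


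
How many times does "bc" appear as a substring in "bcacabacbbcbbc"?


Searching for "bc" in "bcacabacbbcbbc"
Scanning each position:
  Position 0: "bc" => MATCH
  Position 1: "ca" => no
  Position 2: "ac" => no
  Position 3: "ca" => no
  Position 4: "ab" => no
  Position 5: "ba" => no
  Position 6: "ac" => no
  Position 7: "cb" => no
  Position 8: "bb" => no
  Position 9: "bc" => MATCH
  Position 10: "cb" => no
  Position 11: "bb" => no
  Position 12: "bc" => MATCH
Total occurrences: 3

3


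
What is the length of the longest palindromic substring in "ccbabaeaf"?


Input: "ccbabaeaf"
Checking substrings for palindromes:
  [2:5] "bab" (len 3) => palindrome
  [3:6] "aba" (len 3) => palindrome
  [5:8] "aea" (len 3) => palindrome
  [0:2] "cc" (len 2) => palindrome
Longest palindromic substring: "bab" with length 3

3


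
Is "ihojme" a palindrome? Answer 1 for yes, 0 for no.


Input: ihojme
Reversed: emjohi
  Compare pos 0 ('i') with pos 5 ('e'): MISMATCH
  Compare pos 1 ('h') with pos 4 ('m'): MISMATCH
  Compare pos 2 ('o') with pos 3 ('j'): MISMATCH
Result: not a palindrome

0


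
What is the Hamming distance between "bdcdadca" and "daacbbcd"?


Comparing "bdcdadca" and "daacbbcd" position by position:
  Position 0: 'b' vs 'd' => differ
  Position 1: 'd' vs 'a' => differ
  Position 2: 'c' vs 'a' => differ
  Position 3: 'd' vs 'c' => differ
  Position 4: 'a' vs 'b' => differ
  Position 5: 'd' vs 'b' => differ
  Position 6: 'c' vs 'c' => same
  Position 7: 'a' vs 'd' => differ
Total differences (Hamming distance): 7

7


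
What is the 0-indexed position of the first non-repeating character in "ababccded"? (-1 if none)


Input: ababccded
Character frequencies:
  'a': 2
  'b': 2
  'c': 2
  'd': 2
  'e': 1
Scanning left to right for freq == 1:
  Position 0 ('a'): freq=2, skip
  Position 1 ('b'): freq=2, skip
  Position 2 ('a'): freq=2, skip
  Position 3 ('b'): freq=2, skip
  Position 4 ('c'): freq=2, skip
  Position 5 ('c'): freq=2, skip
  Position 6 ('d'): freq=2, skip
  Position 7 ('e'): unique! => answer = 7

7


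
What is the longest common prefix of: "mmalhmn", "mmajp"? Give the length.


Words: mmalhmn, mmajp
  Position 0: all 'm' => match
  Position 1: all 'm' => match
  Position 2: all 'a' => match
  Position 3: ('l', 'j') => mismatch, stop
LCP = "mma" (length 3)

3


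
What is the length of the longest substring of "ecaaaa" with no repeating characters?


Input: "ecaaaa"
Sliding window (track last position of each char):
  Position 0 ('e'): window [0,0] length 1 -- new best
  Position 1 ('c'): window [0,1] length 2 -- new best
  Position 2 ('a'): window [0,2] length 3 -- new best
  Position 3 ('a'): repeat (last at 2), move window start to 3
  Position 3 ('a'): window [3,3] length 1
  Position 4 ('a'): repeat (last at 3), move window start to 4
  Position 4 ('a'): window [4,4] length 1
  Position 5 ('a'): repeat (last at 4), move window start to 5
  Position 5 ('a'): window [5,5] length 1
Longest substring with no repeats: "eca" with length 3

3


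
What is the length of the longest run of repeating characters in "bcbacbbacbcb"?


Input: "bcbacbbacbcb"
Scanning for longest run:
  Position 1 ('c'): new char, reset run to 1
  Position 2 ('b'): new char, reset run to 1
  Position 3 ('a'): new char, reset run to 1
  Position 4 ('c'): new char, reset run to 1
  Position 5 ('b'): new char, reset run to 1
  Position 6 ('b'): continues run of 'b', length=2
  Position 7 ('a'): new char, reset run to 1
  Position 8 ('c'): new char, reset run to 1
  Position 9 ('b'): new char, reset run to 1
  Position 10 ('c'): new char, reset run to 1
  Position 11 ('b'): new char, reset run to 1
Longest run: 'b' with length 2

2


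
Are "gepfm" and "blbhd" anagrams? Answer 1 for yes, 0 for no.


Strings: "gepfm", "blbhd"
Sorted first:  efgmp
Sorted second: bbdhl
Differ at position 0: 'e' vs 'b' => not anagrams

0


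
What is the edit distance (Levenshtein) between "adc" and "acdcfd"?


Computing edit distance: "adc" -> "acdcfd"
DP table:
           a    c    d    c    f    d
      0    1    2    3    4    5    6
  a   1    0    1    2    3    4    5
  d   2    1    1    1    2    3    4
  c   3    2    1    2    1    2    3
Edit distance = dp[3][6] = 3

3


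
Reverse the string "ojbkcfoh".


Input: ojbkcfoh
Reading characters right to left:
  Position 7: 'h'
  Position 6: 'o'
  Position 5: 'f'
  Position 4: 'c'
  Position 3: 'k'
  Position 2: 'b'
  Position 1: 'j'
  Position 0: 'o'
Reversed: hofckbjo

hofckbjo


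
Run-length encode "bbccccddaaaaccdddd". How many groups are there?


Input: bbccccddaaaaccdddd
Scanning for consecutive runs:
  Group 1: 'b' x 2 (positions 0-1)
  Group 2: 'c' x 4 (positions 2-5)
  Group 3: 'd' x 2 (positions 6-7)
  Group 4: 'a' x 4 (positions 8-11)
  Group 5: 'c' x 2 (positions 12-13)
  Group 6: 'd' x 4 (positions 14-17)
Total groups: 6

6


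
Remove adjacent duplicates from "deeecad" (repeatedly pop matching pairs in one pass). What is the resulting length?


Input: deeecad
Stack-based adjacent duplicate removal:
  Read 'd': push. Stack: d
  Read 'e': push. Stack: de
  Read 'e': matches stack top 'e' => pop. Stack: d
  Read 'e': push. Stack: de
  Read 'c': push. Stack: dec
  Read 'a': push. Stack: deca
  Read 'd': push. Stack: decad
Final stack: "decad" (length 5)

5


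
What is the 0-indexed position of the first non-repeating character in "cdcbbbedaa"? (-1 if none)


Input: cdcbbbedaa
Character frequencies:
  'a': 2
  'b': 3
  'c': 2
  'd': 2
  'e': 1
Scanning left to right for freq == 1:
  Position 0 ('c'): freq=2, skip
  Position 1 ('d'): freq=2, skip
  Position 2 ('c'): freq=2, skip
  Position 3 ('b'): freq=3, skip
  Position 4 ('b'): freq=3, skip
  Position 5 ('b'): freq=3, skip
  Position 6 ('e'): unique! => answer = 6

6


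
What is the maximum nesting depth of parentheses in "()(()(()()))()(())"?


Input: "()(()(()()))()(())"
Tracking depth:
  Position 0 '(': depth becomes 1
  Position 1 ')': depth becomes 0
  Position 2 '(': depth becomes 1
  Position 3 '(': depth becomes 2
  Position 4 ')': depth becomes 1
  Position 5 '(': depth becomes 2
  Position 6 '(': depth becomes 3
  Position 7 ')': depth becomes 2
  Position 8 '(': depth becomes 3
  Position 9 ')': depth becomes 2
  Position 10 ')': depth becomes 1
  Position 11 ')': depth becomes 0
  Position 12 '(': depth becomes 1
  Position 13 ')': depth becomes 0
  Position 14 '(': depth becomes 1
  Position 15 '(': depth becomes 2
  Position 16 ')': depth becomes 1
  Position 17 ')': depth becomes 0
Maximum depth reached: 3

3


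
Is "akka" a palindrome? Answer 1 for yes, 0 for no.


Input: akka
Reversed: akka
  Compare pos 0 ('a') with pos 3 ('a'): match
  Compare pos 1 ('k') with pos 2 ('k'): match
Result: palindrome

1


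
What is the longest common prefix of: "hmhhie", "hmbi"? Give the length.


Words: hmhhie, hmbi
  Position 0: all 'h' => match
  Position 1: all 'm' => match
  Position 2: ('h', 'b') => mismatch, stop
LCP = "hm" (length 2)

2


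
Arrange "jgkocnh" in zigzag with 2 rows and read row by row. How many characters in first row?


Zigzag "jgkocnh" into 2 rows:
Placing characters:
  'j' => row 0
  'g' => row 1
  'k' => row 0
  'o' => row 1
  'c' => row 0
  'n' => row 1
  'h' => row 0
Rows:
  Row 0: "jkch"
  Row 1: "gon"
First row length: 4

4


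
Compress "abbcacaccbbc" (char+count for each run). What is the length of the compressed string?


Input: abbcacaccbbc
Runs:
  'a' x 1 => "a1"
  'b' x 2 => "b2"
  'c' x 1 => "c1"
  'a' x 1 => "a1"
  'c' x 1 => "c1"
  'a' x 1 => "a1"
  'c' x 2 => "c2"
  'b' x 2 => "b2"
  'c' x 1 => "c1"
Compressed: "a1b2c1a1c1a1c2b2c1"
Compressed length: 18

18


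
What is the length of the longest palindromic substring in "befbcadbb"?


Input: "befbcadbb"
Checking substrings for palindromes:
  [7:9] "bb" (len 2) => palindrome
Longest palindromic substring: "bb" with length 2

2


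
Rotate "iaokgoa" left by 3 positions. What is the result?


Input: "iaokgoa", rotate left by 3
First 3 characters: "iao"
Remaining characters: "kgoa"
Concatenate remaining + first: "kgoa" + "iao" = "kgoaiao"

kgoaiao


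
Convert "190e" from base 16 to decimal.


Input: "190e" in base 16
Positional expansion:
  Digit '1' (value 1) x 16^3 = 4096
  Digit '9' (value 9) x 16^2 = 2304
  Digit '0' (value 0) x 16^1 = 0
  Digit 'e' (value 14) x 16^0 = 14
Sum = 6414

6414


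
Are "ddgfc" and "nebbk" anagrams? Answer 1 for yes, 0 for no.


Strings: "ddgfc", "nebbk"
Sorted first:  cddfg
Sorted second: bbekn
Differ at position 0: 'c' vs 'b' => not anagrams

0


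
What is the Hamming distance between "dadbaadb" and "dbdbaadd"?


Comparing "dadbaadb" and "dbdbaadd" position by position:
  Position 0: 'd' vs 'd' => same
  Position 1: 'a' vs 'b' => differ
  Position 2: 'd' vs 'd' => same
  Position 3: 'b' vs 'b' => same
  Position 4: 'a' vs 'a' => same
  Position 5: 'a' vs 'a' => same
  Position 6: 'd' vs 'd' => same
  Position 7: 'b' vs 'd' => differ
Total differences (Hamming distance): 2

2


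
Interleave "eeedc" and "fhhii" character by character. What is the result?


Interleaving "eeedc" and "fhhii":
  Position 0: 'e' from first, 'f' from second => "ef"
  Position 1: 'e' from first, 'h' from second => "eh"
  Position 2: 'e' from first, 'h' from second => "eh"
  Position 3: 'd' from first, 'i' from second => "di"
  Position 4: 'c' from first, 'i' from second => "ci"
Result: efehehdici

efehehdici


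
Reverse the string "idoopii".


Input: idoopii
Reading characters right to left:
  Position 6: 'i'
  Position 5: 'i'
  Position 4: 'p'
  Position 3: 'o'
  Position 2: 'o'
  Position 1: 'd'
  Position 0: 'i'
Reversed: iipoodi

iipoodi


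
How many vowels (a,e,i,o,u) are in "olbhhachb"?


Input: olbhhachb
Checking each character:
  'o' at position 0: vowel (running total: 1)
  'l' at position 1: consonant
  'b' at position 2: consonant
  'h' at position 3: consonant
  'h' at position 4: consonant
  'a' at position 5: vowel (running total: 2)
  'c' at position 6: consonant
  'h' at position 7: consonant
  'b' at position 8: consonant
Total vowels: 2

2


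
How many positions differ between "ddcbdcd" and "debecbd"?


Comparing "ddcbdcd" and "debecbd" position by position:
  Position 0: 'd' vs 'd' => same
  Position 1: 'd' vs 'e' => DIFFER
  Position 2: 'c' vs 'b' => DIFFER
  Position 3: 'b' vs 'e' => DIFFER
  Position 4: 'd' vs 'c' => DIFFER
  Position 5: 'c' vs 'b' => DIFFER
  Position 6: 'd' vs 'd' => same
Positions that differ: 5

5


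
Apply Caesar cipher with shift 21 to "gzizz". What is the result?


Caesar cipher: shift "gzizz" by 21
  'g' (pos 6) + 21 = pos 1 = 'b'
  'z' (pos 25) + 21 = pos 20 = 'u'
  'i' (pos 8) + 21 = pos 3 = 'd'
  'z' (pos 25) + 21 = pos 20 = 'u'
  'z' (pos 25) + 21 = pos 20 = 'u'
Result: buduu

buduu


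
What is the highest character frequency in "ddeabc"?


Input: ddeabc
Character counts:
  'a': 1
  'b': 1
  'c': 1
  'd': 2
  'e': 1
Maximum frequency: 2

2


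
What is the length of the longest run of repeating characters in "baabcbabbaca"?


Input: "baabcbabbaca"
Scanning for longest run:
  Position 1 ('a'): new char, reset run to 1
  Position 2 ('a'): continues run of 'a', length=2
  Position 3 ('b'): new char, reset run to 1
  Position 4 ('c'): new char, reset run to 1
  Position 5 ('b'): new char, reset run to 1
  Position 6 ('a'): new char, reset run to 1
  Position 7 ('b'): new char, reset run to 1
  Position 8 ('b'): continues run of 'b', length=2
  Position 9 ('a'): new char, reset run to 1
  Position 10 ('c'): new char, reset run to 1
  Position 11 ('a'): new char, reset run to 1
Longest run: 'a' with length 2

2


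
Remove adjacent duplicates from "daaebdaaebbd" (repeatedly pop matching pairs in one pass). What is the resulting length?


Input: daaebdaaebbd
Stack-based adjacent duplicate removal:
  Read 'd': push. Stack: d
  Read 'a': push. Stack: da
  Read 'a': matches stack top 'a' => pop. Stack: d
  Read 'e': push. Stack: de
  Read 'b': push. Stack: deb
  Read 'd': push. Stack: debd
  Read 'a': push. Stack: debda
  Read 'a': matches stack top 'a' => pop. Stack: debd
  Read 'e': push. Stack: debde
  Read 'b': push. Stack: debdeb
  Read 'b': matches stack top 'b' => pop. Stack: debde
  Read 'd': push. Stack: debded
Final stack: "debded" (length 6)

6


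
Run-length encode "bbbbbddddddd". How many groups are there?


Input: bbbbbddddddd
Scanning for consecutive runs:
  Group 1: 'b' x 5 (positions 0-4)
  Group 2: 'd' x 7 (positions 5-11)
Total groups: 2

2


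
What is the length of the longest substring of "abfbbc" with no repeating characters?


Input: "abfbbc"
Sliding window (track last position of each char):
  Position 0 ('a'): window [0,0] length 1 -- new best
  Position 1 ('b'): window [0,1] length 2 -- new best
  Position 2 ('f'): window [0,2] length 3 -- new best
  Position 3 ('b'): repeat (last at 1), move window start to 2
  Position 3 ('b'): window [2,3] length 2
  Position 4 ('b'): repeat (last at 3), move window start to 4
  Position 4 ('b'): window [4,4] length 1
  Position 5 ('c'): window [4,5] length 2
Longest substring with no repeats: "abf" with length 3

3


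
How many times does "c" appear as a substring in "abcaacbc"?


Searching for "c" in "abcaacbc"
Scanning each position:
  Position 0: "a" => no
  Position 1: "b" => no
  Position 2: "c" => MATCH
  Position 3: "a" => no
  Position 4: "a" => no
  Position 5: "c" => MATCH
  Position 6: "b" => no
  Position 7: "c" => MATCH
Total occurrences: 3

3


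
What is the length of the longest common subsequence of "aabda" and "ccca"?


LCS of "aabda" and "ccca"
DP table:
           c    c    c    a
      0    0    0    0    0
  a   0    0    0    0    1
  a   0    0    0    0    1
  b   0    0    0    0    1
  d   0    0    0    0    1
  a   0    0    0    0    1
LCS length = dp[5][4] = 1

1


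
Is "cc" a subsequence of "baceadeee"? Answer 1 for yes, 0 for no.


Check if "cc" is a subsequence of "baceadeee"
Greedy scan:
  Position 0 ('b'): no match needed
  Position 1 ('a'): no match needed
  Position 2 ('c'): matches sub[0] = 'c'
  Position 3 ('e'): no match needed
  Position 4 ('a'): no match needed
  Position 5 ('d'): no match needed
  Position 6 ('e'): no match needed
  Position 7 ('e'): no match needed
  Position 8 ('e'): no match needed
Only matched 1/2 characters => not a subsequence

0


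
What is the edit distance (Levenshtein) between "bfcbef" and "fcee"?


Computing edit distance: "bfcbef" -> "fcee"
DP table:
           f    c    e    e
      0    1    2    3    4
  b   1    1    2    3    4
  f   2    1    2    3    4
  c   3    2    1    2    3
  b   4    3    2    2    3
  e   5    4    3    2    2
  f   6    5    4    3    3
Edit distance = dp[6][4] = 3

3


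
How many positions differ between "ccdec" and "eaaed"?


Comparing "ccdec" and "eaaed" position by position:
  Position 0: 'c' vs 'e' => DIFFER
  Position 1: 'c' vs 'a' => DIFFER
  Position 2: 'd' vs 'a' => DIFFER
  Position 3: 'e' vs 'e' => same
  Position 4: 'c' vs 'd' => DIFFER
Positions that differ: 4

4


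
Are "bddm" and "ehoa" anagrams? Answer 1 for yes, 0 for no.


Strings: "bddm", "ehoa"
Sorted first:  bddm
Sorted second: aeho
Differ at position 0: 'b' vs 'a' => not anagrams

0


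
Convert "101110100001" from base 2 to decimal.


Input: "101110100001" in base 2
Positional expansion:
  Digit '1' (value 1) x 2^11 = 2048
  Digit '0' (value 0) x 2^10 = 0
  Digit '1' (value 1) x 2^9 = 512
  Digit '1' (value 1) x 2^8 = 256
  Digit '1' (value 1) x 2^7 = 128
  Digit '0' (value 0) x 2^6 = 0
  Digit '1' (value 1) x 2^5 = 32
  Digit '0' (value 0) x 2^4 = 0
  Digit '0' (value 0) x 2^3 = 0
  Digit '0' (value 0) x 2^2 = 0
  Digit '0' (value 0) x 2^1 = 0
  Digit '1' (value 1) x 2^0 = 1
Sum = 2977

2977


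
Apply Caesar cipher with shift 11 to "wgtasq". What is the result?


Caesar cipher: shift "wgtasq" by 11
  'w' (pos 22) + 11 = pos 7 = 'h'
  'g' (pos 6) + 11 = pos 17 = 'r'
  't' (pos 19) + 11 = pos 4 = 'e'
  'a' (pos 0) + 11 = pos 11 = 'l'
  's' (pos 18) + 11 = pos 3 = 'd'
  'q' (pos 16) + 11 = pos 1 = 'b'
Result: hreldb

hreldb


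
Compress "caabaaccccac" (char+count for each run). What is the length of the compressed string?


Input: caabaaccccac
Runs:
  'c' x 1 => "c1"
  'a' x 2 => "a2"
  'b' x 1 => "b1"
  'a' x 2 => "a2"
  'c' x 4 => "c4"
  'a' x 1 => "a1"
  'c' x 1 => "c1"
Compressed: "c1a2b1a2c4a1c1"
Compressed length: 14

14


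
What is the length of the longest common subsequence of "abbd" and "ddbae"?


LCS of "abbd" and "ddbae"
DP table:
           d    d    b    a    e
      0    0    0    0    0    0
  a   0    0    0    0    1    1
  b   0    0    0    1    1    1
  b   0    0    0    1    1    1
  d   0    1    1    1    1    1
LCS length = dp[4][5] = 1

1


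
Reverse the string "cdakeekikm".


Input: cdakeekikm
Reading characters right to left:
  Position 9: 'm'
  Position 8: 'k'
  Position 7: 'i'
  Position 6: 'k'
  Position 5: 'e'
  Position 4: 'e'
  Position 3: 'k'
  Position 2: 'a'
  Position 1: 'd'
  Position 0: 'c'
Reversed: mkikeekadc

mkikeekadc


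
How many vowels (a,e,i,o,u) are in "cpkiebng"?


Input: cpkiebng
Checking each character:
  'c' at position 0: consonant
  'p' at position 1: consonant
  'k' at position 2: consonant
  'i' at position 3: vowel (running total: 1)
  'e' at position 4: vowel (running total: 2)
  'b' at position 5: consonant
  'n' at position 6: consonant
  'g' at position 7: consonant
Total vowels: 2

2
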